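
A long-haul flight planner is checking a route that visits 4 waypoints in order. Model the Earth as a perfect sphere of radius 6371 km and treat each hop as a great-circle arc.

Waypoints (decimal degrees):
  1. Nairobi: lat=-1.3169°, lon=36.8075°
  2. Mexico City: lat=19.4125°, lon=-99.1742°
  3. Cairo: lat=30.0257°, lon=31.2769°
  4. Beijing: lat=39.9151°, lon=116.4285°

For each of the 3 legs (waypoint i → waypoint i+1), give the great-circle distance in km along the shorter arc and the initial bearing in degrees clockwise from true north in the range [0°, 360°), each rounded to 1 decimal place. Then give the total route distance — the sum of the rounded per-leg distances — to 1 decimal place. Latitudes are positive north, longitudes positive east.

Leg 1: dist=14821.2 km, bearing=295.8°
Leg 2: dist=12377.6 km, bearing=45.0°
Leg 3: dist=7543.4 km, bearing=55.6°
Total: 34742.2 km

Leg 1: φ1=-0.0229842, φ2=0.3388120, Δφ=0.3617963, Δλ=-2.3733284 rad; a=sin²(Δφ/2)+cosφ1·cosφ2·sin²(Δλ/2)=0.8428477755; c=2·atan2(√a, √(1-a))=2.326355170; dist=6371·c=14821.209 ≈ 14821.2 km; running total=14821.2 km
Leg 1 bearing: y=sinΔλ·cosφ2=-0.65538382, x=cosφ1·sinφ2-sinφ1·cosφ2·cosΔλ=0.31669175; θ=atan2(y, x)=-64.2094° <0 so +360° → 295.7906° ≈ 295.8°
Leg 2: φ1=0.3388120, φ2=0.5240473, Δφ=0.1852353, Δλ=2.2768012 rad; a=sin²(Δφ/2)+cosφ1·cosφ2·sin²(Δλ/2)=0.6817419320; c=2·atan2(√a, √(1-a))=1.942801159; dist=6371·c=12377.586 ≈ 12377.6 km; running total=27198.8 km
Leg 2 bearing: y=sinΔλ·cosφ2=0.65883994, x=cosφ1·sinφ2-sinφ1·cosφ2·cosΔλ=0.65864210; θ=atan2(y, x)=45.0086° ≈ 45.0°
Leg 3: φ1=0.5240473, φ2=0.6966499, Δφ=0.1726026, Δλ=1.4861758 rad; a=sin²(Δφ/2)+cosφ1·cosφ2·sin²(Δλ/2)=0.3113991486; c=2·atan2(√a, √(1-a))=1.184023388; dist=6371·c=7543.413 ≈ 7543.4 km; running total=34742.2 km
Leg 3 bearing: y=sinΔλ·cosφ2=0.76425162, x=cosφ1·sinφ2-sinφ1·cosφ2·cosΔλ=0.52310451; θ=atan2(y, x)=55.6097° ≈ 55.6°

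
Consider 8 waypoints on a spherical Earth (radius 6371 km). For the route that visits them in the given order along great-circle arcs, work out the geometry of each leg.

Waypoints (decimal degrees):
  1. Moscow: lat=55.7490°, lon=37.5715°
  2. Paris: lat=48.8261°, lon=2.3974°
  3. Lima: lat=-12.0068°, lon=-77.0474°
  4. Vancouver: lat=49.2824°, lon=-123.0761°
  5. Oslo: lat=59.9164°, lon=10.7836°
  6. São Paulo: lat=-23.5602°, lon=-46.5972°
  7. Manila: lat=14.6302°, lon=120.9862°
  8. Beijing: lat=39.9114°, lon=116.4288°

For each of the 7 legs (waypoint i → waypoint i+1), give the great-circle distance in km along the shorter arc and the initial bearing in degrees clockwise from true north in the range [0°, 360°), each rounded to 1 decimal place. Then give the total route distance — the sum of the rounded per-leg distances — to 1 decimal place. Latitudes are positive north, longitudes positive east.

Leg 1: dist=2482.3 km, bearing=266.8°
Leg 2: dist=10253.7 km, bearing=254.2°
Leg 3: dist=8164.1 km, bearing=330.7°
Leg 4: dist=7180.9 km, bearing=23.6°
Leg 5: dist=10634.1 km, bearing=230.9°
Leg 6: dist=18377.2 km, bearing=125.1°
Leg 7: dist=2845.9 km, bearing=351.9°
Total: 59938.2 km

Leg 1: φ1=0.9730036, φ2=0.8521762, Δφ=-0.1208274, Δλ=-0.6139039 rad; a=sin²(Δφ/2)+cosφ1·cosφ2·sin²(Δλ/2)=0.0374737894; c=2·atan2(√a, √(1-a))=0.389622747; dist=6371·c=2482.287 ≈ 2482.3 km; running total=2482.3 km
Leg 1 bearing: y=sinΔλ·cosφ2=-0.37924906, x=cosφ1·sinφ2-sinφ1·cosφ2·cosΔλ=-0.02116999; θ=atan2(y, x)=-93.1950° <0 so +360° → 266.8050° ≈ 266.8°
Leg 2: φ1=0.8521762, φ2=-0.2095582, Δφ=-1.0617344, Δλ=-1.3865733 rad; a=sin²(Δφ/2)+cosφ1·cosφ2·sin²(Δλ/2)=0.5193130981; c=2·atan2(√a, √(1-a))=1.609432134; dist=6371·c=10253.692 ≈ 10253.7 km; running total=12736.0 km
Leg 2 bearing: y=sinΔλ·cosφ2=-0.96157198, x=cosφ1·sinφ2-sinφ1·cosφ2·cosΔλ=-0.27182225; θ=atan2(y, x)=-105.7848° <0 so +360° → 254.2152° ≈ 254.2°
Leg 3: φ1=-0.2095582, φ2=0.8601401, Δφ=1.0696983, Δλ=-0.8033524 rad; a=sin²(Δφ/2)+cosφ1·cosφ2·sin²(Δλ/2)=0.3573337316; c=2·atan2(√a, √(1-a))=1.281442956; dist=6371·c=8164.073 ≈ 8164.1 km; running total=20900.1 km
Leg 3 bearing: y=sinΔλ·cosφ2=-0.46947476, x=cosφ1·sinφ2-sinφ1·cosφ2·cosΔλ=0.83557094; θ=atan2(y, x)=-29.3299° <0 so +360° → 330.6701° ≈ 330.7°
Leg 4: φ1=0.8601401, φ2=1.0457385, Δφ=0.1855983, Δλ=2.3362925 rad; a=sin²(Δφ/2)+cosφ1·cosφ2·sin²(Δλ/2)=0.2853664740; c=2·atan2(√a, √(1-a))=1.127115228; dist=6371·c=7180.851 ≈ 7180.9 km; running total=28081.0 km
Leg 4 bearing: y=sinΔλ·cosφ2=0.36143006, x=cosφ1·sinφ2-sinφ1·cosφ2·cosΔλ=0.82770654; θ=atan2(y, x)=23.5892° ≈ 23.6°
Leg 5: φ1=1.0457385, φ2=-0.4112031, Δφ=-1.4569415, Δλ=-1.0014839 rad; a=sin²(Δφ/2)+cosφ1·cosφ2·sin²(Δλ/2)=0.5490930171; c=2·atan2(√a, √(1-a))=1.669140810; dist=6371·c=10634.096 ≈ 10634.1 km; running total=38715.1 km
Leg 5 bearing: y=sinΔλ·cosφ2=-0.77206054, x=cosφ1·sinφ2-sinφ1·cosφ2·cosΔλ=-0.62791881; θ=atan2(y, x)=-129.1215° <0 so +360° → 230.8785° ≈ 230.9°
Leg 6: φ1=-0.4112031, φ2=0.2553452, Δφ=0.6665482, Δλ=2.9248821 rad; a=sin²(Δφ/2)+cosφ1·cosφ2·sin²(Δλ/2)=0.9835668475; c=2·atan2(√a, √(1-a))=2.884501495; dist=6371·c=18377.159 ≈ 18377.2 km; running total=57092.3 km
Leg 6 bearing: y=sinΔλ·cosφ2=0.20804657, x=cosφ1·sinφ2-sinφ1·cosφ2·cosΔλ=-0.14618153; θ=atan2(y, x)=125.0934° ≈ 125.1°
Leg 7: φ1=0.2553452, φ2=0.6965853, Δφ=0.4412402, Δλ=-0.0795416 rad; a=sin²(Δφ/2)+cosφ1·cosφ2·sin²(Δλ/2)=0.0490619172; c=2·atan2(√a, √(1-a))=0.446703281; dist=6371·c=2845.947 ≈ 2845.9 km; running total=59938.2 km
Leg 7 bearing: y=sinΔλ·cosφ2=-0.06094710, x=cosφ1·sinφ2-sinφ1·cosφ2·cosΔλ=0.42767375; θ=atan2(y, x)=-8.1105° <0 so +360° → 351.8895° ≈ 351.9°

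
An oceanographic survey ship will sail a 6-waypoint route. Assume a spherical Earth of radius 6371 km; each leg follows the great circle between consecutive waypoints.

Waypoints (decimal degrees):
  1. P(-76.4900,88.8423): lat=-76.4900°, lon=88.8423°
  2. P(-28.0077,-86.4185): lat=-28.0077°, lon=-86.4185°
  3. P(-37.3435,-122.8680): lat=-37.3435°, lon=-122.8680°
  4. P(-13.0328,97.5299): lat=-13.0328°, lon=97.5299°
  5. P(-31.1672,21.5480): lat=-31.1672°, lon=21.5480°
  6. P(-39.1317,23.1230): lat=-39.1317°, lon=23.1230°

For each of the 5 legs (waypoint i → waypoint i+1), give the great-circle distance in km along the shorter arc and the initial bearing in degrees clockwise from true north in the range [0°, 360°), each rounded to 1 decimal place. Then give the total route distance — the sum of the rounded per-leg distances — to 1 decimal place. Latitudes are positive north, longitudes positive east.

Leg 1: φ1=-1.3350023, φ2=-0.4888266, Δφ=0.8461758, Δλ=-3.0588780 rad; a=sin²(Δφ/2)+cosφ1·cosφ2·sin²(Δλ/2)=0.3744768466; c=2·atan2(√a, √(1-a))=1.317035300; dist=6371·c=8390.832 ≈ 8390.8 km; running total=8390.8 km
Leg 1 bearing: y=sinΔλ·cosφ2=-0.07294423, x=cosφ1·sinφ2-sinφ1·cosφ2·cosΔλ=-0.96522272; θ=atan2(y, x)=-175.6782° <0 so +360° → 184.3218° ≈ 184.3°
Leg 2: φ1=-0.4888266, φ2=-0.6517670, Δφ=-0.1629404, Δλ=-0.6361638 rad; a=sin²(Δφ/2)+cosφ1·cosφ2·sin²(Δλ/2)=0.0752757464; c=2·atan2(√a, √(1-a))=0.555857058; dist=6371·c=3541.365 ≈ 3541.4 km; running total=11932.2 km
Leg 2 bearing: y=sinΔλ·cosφ2=-0.47232849, x=cosφ1·sinφ2-sinφ1·cosφ2·cosΔλ=-0.23525099; θ=atan2(y, x)=-116.4764° <0 so +360° → 243.5236° ≈ 243.5°
Leg 3: φ1=-0.6517670, φ2=-0.2274653, Δφ=0.4243018, Δλ=3.8466690 rad; a=sin²(Δφ/2)+cosφ1·cosφ2·sin²(Δλ/2)=0.7265321180; c=2·atan2(√a, √(1-a))=2.040995930; dist=6371·c=13003.185 ≈ 13003.2 km; running total=24935.4 km
Leg 3 bearing: y=sinΔλ·cosφ2=-0.63139787, x=cosφ1·sinφ2-sinφ1·cosφ2·cosΔλ=-0.62934055; θ=atan2(y, x)=-134.9065° <0 so +360° → 225.0935° ≈ 225.1°
Leg 4: φ1=-0.2274653, φ2=-0.5439703, Δφ=-0.3165050, Δλ=-1.3261343 rad; a=sin²(Δφ/2)+cosφ1·cosφ2·sin²(Δλ/2)=0.3406821944; c=2·atan2(√a, √(1-a))=1.246506603; dist=6371·c=7941.494 ≈ 7941.5 km; running total=32876.9 km
Leg 4 bearing: y=sinΔλ·cosφ2=-0.83017846, x=cosφ1·sinφ2-sinφ1·cosφ2·cosΔλ=-0.45746592; θ=atan2(y, x)=-118.8568° <0 so +360° → 241.1432° ≈ 241.1°
Leg 5: φ1=-0.5439703, φ2=-0.6829770, Δφ=-0.1390067, Δλ=0.0274889 rad; a=sin²(Δφ/2)+cosφ1·cosφ2·sin²(Δλ/2)=0.0049483237; c=2·atan2(√a, √(1-a))=0.140804933; dist=6371·c=897.068 ≈ 897.1 km; running total=33774.0 km
Leg 5 bearing: y=sinΔλ·cosφ2=0.02132041, x=cosφ1·sinφ2-sinφ1·cosφ2·cosΔλ=-0.13871118; θ=atan2(y, x)=171.2618° ≈ 171.3°

Leg 1: dist=8390.8 km, bearing=184.3°
Leg 2: dist=3541.4 km, bearing=243.5°
Leg 3: dist=13003.2 km, bearing=225.1°
Leg 4: dist=7941.5 km, bearing=241.1°
Leg 5: dist=897.1 km, bearing=171.3°
Total: 33774.0 km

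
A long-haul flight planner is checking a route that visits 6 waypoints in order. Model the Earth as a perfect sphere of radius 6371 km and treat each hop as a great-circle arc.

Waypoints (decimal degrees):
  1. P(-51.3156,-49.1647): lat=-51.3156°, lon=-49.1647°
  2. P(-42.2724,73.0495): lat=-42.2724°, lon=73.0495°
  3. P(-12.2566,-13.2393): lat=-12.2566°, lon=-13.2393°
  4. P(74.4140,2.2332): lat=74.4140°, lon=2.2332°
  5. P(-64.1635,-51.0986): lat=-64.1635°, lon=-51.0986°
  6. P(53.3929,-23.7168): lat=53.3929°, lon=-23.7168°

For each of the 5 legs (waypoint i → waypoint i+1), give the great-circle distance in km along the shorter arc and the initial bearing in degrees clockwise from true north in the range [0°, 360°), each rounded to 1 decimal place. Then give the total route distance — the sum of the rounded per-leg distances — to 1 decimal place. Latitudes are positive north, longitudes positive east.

Leg 1: φ1=-0.8956262, φ2=-0.7377926, Δφ=0.1578336, Δλ=2.1330402 rad; a=sin²(Δφ/2)+cosφ1·cosφ2·sin²(Δλ/2)=0.3607367148; c=2·atan2(√a, √(1-a))=1.288536697; dist=6371·c=8209.267 ≈ 8209.3 km; running total=8209.3 km
Leg 1 bearing: y=sinΔλ·cosφ2=0.62604730, x=cosφ1·sinφ2-sinφ1·cosφ2·cosΔλ=-0.72834589; θ=atan2(y, x)=139.3194° ≈ 139.3°
Leg 2: φ1=-0.7377926, φ2=-0.2139180, Δφ=0.5238745, Δλ=-1.5060237 rad; a=sin²(Δφ/2)+cosφ1·cosφ2·sin²(Δλ/2)=0.4051990007; c=2·atan2(√a, √(1-a))=1.380039550; dist=6371·c=8792.232 ≈ 8792.2 km; running total=17001.5 km
Leg 2 bearing: y=sinΔλ·cosφ2=-0.97515744, x=cosφ1·sinφ2-sinφ1·cosφ2·cosΔλ=-0.11453841; θ=atan2(y, x)=-96.6991° <0 so +360° → 263.3009° ≈ 263.3°
Leg 3: φ1=-0.2139180, φ2=1.2987693, Δφ=1.5126873, Δλ=0.2700461 rad; a=sin²(Δφ/2)+cosφ1·cosφ2·sin²(Δλ/2)=0.4757196269; c=2·atan2(√a, √(1-a))=1.522216475; dist=6371·c=9698.041 ≈ 9698.0 km; running total=26699.5 km
Leg 3 bearing: y=sinΔλ·cosφ2=0.07167852, x=cosφ1·sinφ2-sinφ1·cosφ2·cosΔλ=0.99624497; θ=atan2(y, x)=4.1153° ≈ 4.1°
Leg 4: φ1=1.2987693, φ2=-1.1198643, Δφ=-2.4186336, Δλ=-0.9308155 rad; a=sin²(Δφ/2)+cosφ1·cosφ2·sin²(Δλ/2)=0.8985095396; c=2·atan2(√a, √(1-a))=2.493139671; dist=6371·c=15883.793 ≈ 15883.8 km; running total=42583.3 km
Leg 4 bearing: y=sinΔλ·cosφ2=-0.34956198, x=cosφ1·sinφ2-sinφ1·cosφ2·cosΔλ=-0.49251093; θ=atan2(y, x)=-144.6346° <0 so +360° → 215.3654° ≈ 215.4°
Leg 5: φ1=-1.1198643, φ2=0.9318819, Δφ=2.0517462, Δλ=0.4779026 rad; a=sin²(Δφ/2)+cosφ1·cosφ2·sin²(Δλ/2)=0.7458690947; c=2·atan2(√a, √(1-a))=2.084881171; dist=6371·c=13282.778 ≈ 13282.8 km; running total=55866.1 km
Leg 5 bearing: y=sinΔλ·cosφ2=0.27426015, x=cosφ1·sinφ2-sinφ1·cosφ2·cosΔλ=0.82642297; θ=atan2(y, x)=18.3592° ≈ 18.4°

Leg 1: dist=8209.3 km, bearing=139.3°
Leg 2: dist=8792.2 km, bearing=263.3°
Leg 3: dist=9698.0 km, bearing=4.1°
Leg 4: dist=15883.8 km, bearing=215.4°
Leg 5: dist=13282.8 km, bearing=18.4°
Total: 55866.1 km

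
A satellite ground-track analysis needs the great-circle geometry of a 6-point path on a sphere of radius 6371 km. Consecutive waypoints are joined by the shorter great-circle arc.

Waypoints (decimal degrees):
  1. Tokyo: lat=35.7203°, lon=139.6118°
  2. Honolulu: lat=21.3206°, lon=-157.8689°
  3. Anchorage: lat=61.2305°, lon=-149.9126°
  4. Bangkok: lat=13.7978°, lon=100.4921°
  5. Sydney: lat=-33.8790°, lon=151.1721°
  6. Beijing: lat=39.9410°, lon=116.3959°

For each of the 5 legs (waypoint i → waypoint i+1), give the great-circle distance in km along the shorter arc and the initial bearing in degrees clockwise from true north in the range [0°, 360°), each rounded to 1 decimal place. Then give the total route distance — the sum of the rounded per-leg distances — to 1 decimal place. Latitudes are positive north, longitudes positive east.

Leg 1: dist=6210.9 km, bearing=86.9°
Leg 2: dist=4480.5 km, bearing=5.9°
Leg 3: dist=9674.2 km, bearing=293.6°
Leg 4: dist=7538.3 km, bearing=136.1°
Leg 5: dist=8951.7 km, bearing=333.7°
Total: 36855.6 km

Leg 1: φ1=0.6234368, φ2=0.3721147, Δφ=-0.2513222, Δλ=-5.1920177 rad; a=sin²(Δφ/2)+cosφ1·cosφ2·sin²(Δλ/2)=0.2193638503; c=2·atan2(√a, √(1-a))=0.974874048; dist=6371·c=6210.923 ≈ 6210.9 km; running total=6210.9 km
Leg 1 bearing: y=sinΔλ·cosφ2=0.82644916, x=cosφ1·sinφ2-sinφ1·cosφ2·cosΔλ=0.04421755; θ=atan2(y, x)=86.9374° ≈ 86.9°
Leg 2: φ1=0.3721147, φ2=1.0686738, Δφ=0.6965592, Δλ=0.1388636 rad; a=sin²(Δφ/2)+cosφ1·cosφ2·sin²(Δλ/2)=0.1186307624; c=2·atan2(√a, √(1-a))=0.703259230; dist=6371·c=4480.465 ≈ 4480.5 km; running total=10691.4 km
Leg 2 bearing: y=sinΔλ·cosφ2=0.06661869, x=cosφ1·sinφ2-sinφ1·cosφ2·cosΔλ=0.64326664; θ=atan2(y, x)=5.9127° ≈ 5.9°
Leg 3: φ1=1.0686738, φ2=0.2408170, Δφ=-0.8278568, Δλ=4.3703865 rad; a=sin²(Δφ/2)+cosφ1·cosφ2·sin²(Δλ/2)=0.4738483172; c=2·atan2(√a, √(1-a))=1.518469084; dist=6371·c=9674.167 ≈ 9674.2 km; running total=20365.6 km
Leg 3 bearing: y=sinΔλ·cosφ2=-0.91489963, x=cosφ1·sinφ2-sinφ1·cosφ2·cosΔλ=0.40027868; θ=atan2(y, x)=-66.3701° <0 so +360° → 293.6299° ≈ 293.6°
Leg 4: φ1=0.2408170, φ2=-0.5913001, Δφ=-0.8321171, Δλ=0.8845329 rad; a=sin²(Δφ/2)+cosφ1·cosφ2·sin²(Δλ/2)=0.3110302171; c=2·atan2(√a, √(1-a))=1.183226543; dist=6371·c=7538.336 ≈ 7538.3 km; running total=27903.9 km
Leg 4 bearing: y=sinΔλ·cosφ2=0.64227144, x=cosφ1·sinφ2-sinφ1·cosφ2·cosΔλ=-0.66682013; θ=atan2(y, x)=136.0743° ≈ 136.1°
Leg 5: φ1=-0.5913001, φ2=0.6971020, Δφ=1.2884021, Δλ=-0.6069592 rad; a=sin²(Δφ/2)+cosφ1·cosφ2·sin²(Δλ/2)=0.4175187599; c=2·atan2(√a, √(1-a))=1.405076357; dist=6371·c=8951.741 ≈ 8951.7 km; running total=36855.6 km
Leg 5 bearing: y=sinΔλ·cosφ2=-0.43730793, x=cosφ1·sinφ2-sinφ1·cosφ2·cosΔλ=0.88405269; θ=atan2(y, x)=-26.3199° <0 so +360° → 333.6801° ≈ 333.7°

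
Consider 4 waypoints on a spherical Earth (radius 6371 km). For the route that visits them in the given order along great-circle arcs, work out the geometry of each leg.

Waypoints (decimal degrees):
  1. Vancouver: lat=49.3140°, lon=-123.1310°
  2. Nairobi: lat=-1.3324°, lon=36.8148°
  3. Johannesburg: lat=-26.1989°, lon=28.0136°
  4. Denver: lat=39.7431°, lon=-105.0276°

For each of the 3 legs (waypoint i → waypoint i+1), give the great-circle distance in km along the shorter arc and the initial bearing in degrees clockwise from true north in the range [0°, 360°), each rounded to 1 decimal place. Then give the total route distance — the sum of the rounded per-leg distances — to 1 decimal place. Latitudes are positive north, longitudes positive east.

Leg 1: dist=14348.5 km, bearing=26.2°
Leg 2: dist=2921.0 km, bearing=198.1°
Leg 3: dist=15441.0 km, bearing=301.3°
Total: 32710.5 km

Leg 1: φ1=0.8606917, φ2=-0.0232548, Δφ=-0.8839464, Δλ=2.7915808 rad; a=sin²(Δφ/2)+cosφ1·cosφ2·sin²(Δλ/2)=0.8149267730; c=2·atan2(√a, √(1-a))=2.252160968; dist=6371·c=14348.518 ≈ 14348.5 km; running total=14348.5 km
Leg 1 bearing: y=sinΔλ·cosφ2=0.34281619, x=cosφ1·sinφ2-sinφ1·cosφ2·cosΔλ=0.69696597; θ=atan2(y, x)=26.1912° ≈ 26.2°
Leg 2: φ1=-0.0232548, φ2=-0.4572571, Δφ=-0.4340023, Δλ=-0.1536099 rad; a=sin²(Δφ/2)+cosφ1·cosφ2·sin²(Δλ/2)=0.0516361345; c=2·atan2(√a, √(1-a))=0.458476684; dist=6371·c=2920.955 ≈ 2921.0 km; running total=17269.5 km
Leg 2 bearing: y=sinΔλ·cosφ2=-0.13728769, x=cosφ1·sinφ2-sinφ1·cosφ2·cosΔλ=-0.42075107; θ=atan2(y, x)=-161.9289° <0 so +360° → 198.0711° ≈ 198.1°
Leg 3: φ1=-0.4572571, φ2=0.6936479, Δφ=1.1509050, Δλ=-2.3220070 rad; a=sin²(Δφ/2)+cosφ1·cosφ2·sin²(Δλ/2)=0.8765774256; c=2·atan2(√a, √(1-a))=2.423641079; dist=6371·c=15441.017 ≈ 15441.0 km; running total=32710.5 km
Leg 3 bearing: y=sinΔλ·cosφ2=-0.56197440, x=cosφ1·sinφ2-sinφ1·cosφ2·cosΔλ=0.34196862; θ=atan2(y, x)=-58.6790° <0 so +360° → 301.3210° ≈ 301.3°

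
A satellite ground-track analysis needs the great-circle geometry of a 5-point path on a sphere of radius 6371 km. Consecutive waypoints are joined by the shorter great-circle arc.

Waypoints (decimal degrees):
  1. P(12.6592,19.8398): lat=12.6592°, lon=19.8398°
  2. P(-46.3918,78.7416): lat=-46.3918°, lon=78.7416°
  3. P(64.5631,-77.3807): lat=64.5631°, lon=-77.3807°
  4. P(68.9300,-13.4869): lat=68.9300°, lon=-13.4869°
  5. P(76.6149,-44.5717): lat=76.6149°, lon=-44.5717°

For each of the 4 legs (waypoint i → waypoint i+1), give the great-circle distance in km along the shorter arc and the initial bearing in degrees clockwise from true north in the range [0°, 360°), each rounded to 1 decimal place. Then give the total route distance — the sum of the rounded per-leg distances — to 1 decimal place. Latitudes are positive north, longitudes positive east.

Leg 1: φ1=0.2209447, φ2=-0.8096897, Δφ=-1.0306344, Δλ=1.0280303 rad; a=sin²(Δφ/2)+cosφ1·cosφ2·sin²(Δλ/2)=0.4055476477; c=2·atan2(√a, √(1-a))=1.380749678; dist=6371·c=8796.756 ≈ 8796.8 km; running total=8796.8 km
Leg 1 bearing: y=sinΔλ·cosφ2=0.59059845, x=cosφ1·sinφ2-sinφ1·cosφ2·cosΔλ=-0.78454349; θ=atan2(y, x)=143.0278° ≈ 143.0°
Leg 2: φ1=-0.8096897, φ2=1.1268387, Δφ=1.9365283, Δλ=-2.7248482 rad; a=sin²(Δφ/2)+cosφ1·cosφ2·sin²(Δλ/2)=0.9623865041; c=2·atan2(√a, √(1-a))=2.751234956; dist=6371·c=17528.118 ≈ 17528.1 km; running total=26324.9 km
Leg 2 bearing: y=sinΔλ·cosφ2=-0.17386227, x=cosφ1·sinφ2-sinφ1·cosφ2·cosΔλ=0.33847717; θ=atan2(y, x)=-27.1878° <0 so +360° → 332.8122° ≈ 332.8°
Leg 3: φ1=1.1268387, φ2=1.2030555, Δφ=0.0762168, Δλ=1.1151572 rad; a=sin²(Δφ/2)+cosφ1·cosφ2·sin²(Δλ/2)=0.0446848974; c=2·atan2(√a, √(1-a))=0.425989719; dist=6371·c=2713.980 ≈ 2714.0 km; running total=29038.9 km
Leg 3 bearing: y=sinΔλ·cosφ2=0.32283122, x=cosφ1·sinφ2-sinφ1·cosφ2·cosΔλ=0.25793920; θ=atan2(y, x)=51.3755° ≈ 51.4°
Leg 4: φ1=1.2030555, φ2=1.3371823, Δφ=0.1341268, Δλ=-0.5425321 rad; a=sin²(Δφ/2)+cosφ1·cosφ2·sin²(Δλ/2)=0.0104660991; c=2·atan2(√a, √(1-a))=0.204966508; dist=6371·c=1305.842 ≈ 1305.8 km; running total=30344.7 km
Leg 4 bearing: y=sinΔλ·cosφ2=-0.11952225, x=cosφ1·sinφ2-sinφ1·cosφ2·cosΔλ=0.16474426; θ=atan2(y, x)=-35.9610° <0 so +360° → 324.0390° ≈ 324.0°

Leg 1: dist=8796.8 km, bearing=143.0°
Leg 2: dist=17528.1 km, bearing=332.8°
Leg 3: dist=2714.0 km, bearing=51.4°
Leg 4: dist=1305.8 km, bearing=324.0°
Total: 30344.7 km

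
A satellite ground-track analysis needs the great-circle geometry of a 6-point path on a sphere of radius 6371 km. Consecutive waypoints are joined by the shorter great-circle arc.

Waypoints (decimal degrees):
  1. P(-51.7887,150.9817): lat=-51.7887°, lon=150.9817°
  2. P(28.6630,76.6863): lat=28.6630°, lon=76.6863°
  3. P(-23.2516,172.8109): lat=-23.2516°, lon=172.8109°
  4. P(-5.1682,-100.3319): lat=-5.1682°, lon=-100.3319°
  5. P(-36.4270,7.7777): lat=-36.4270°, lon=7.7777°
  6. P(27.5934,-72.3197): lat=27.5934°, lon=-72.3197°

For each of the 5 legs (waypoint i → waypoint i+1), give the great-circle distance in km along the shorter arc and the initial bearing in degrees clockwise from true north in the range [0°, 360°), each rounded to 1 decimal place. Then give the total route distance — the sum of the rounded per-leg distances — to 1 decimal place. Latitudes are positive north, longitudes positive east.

Leg 1: φ1=-0.9038833, φ2=0.5002637, Δφ=1.4041471, Δλ=-1.2966993 rad; a=sin²(Δφ/2)+cosφ1·cosφ2·sin²(Δλ/2)=0.6149847889; c=2·atan2(√a, √(1-a))=1.802842750; dist=6371·c=11485.911 ≈ 11485.9 km; running total=11485.9 km
Leg 1 bearing: y=sinΔλ·cosφ2=-0.84470068, x=cosφ1·sinφ2-sinφ1·cosφ2·cosΔλ=0.48331642; θ=atan2(y, x)=-60.2229° <0 so +360° → 299.7771° ≈ 299.8°
Leg 2: φ1=0.5002637, φ2=-0.4058170, Δφ=-0.9060807, Δλ=1.6776908 rad; a=sin²(Δφ/2)+cosφ1·cosφ2·sin²(Δλ/2)=0.6376835352; c=2·atan2(√a, √(1-a))=1.849767841; dist=6371·c=11784.871 ≈ 11784.9 km; running total=23270.8 km
Leg 2 bearing: y=sinΔλ·cosφ2=0.91353600, x=cosφ1·sinφ2-sinφ1·cosφ2·cosΔλ=-0.29937427; θ=atan2(y, x)=108.1445° ≈ 108.1°
Leg 3: φ1=-0.4058170, φ2=-0.0902021, Δφ=0.3156149, Δλ=-4.7672412 rad; a=sin²(Δφ/2)+cosφ1·cosφ2·sin²(Δλ/2)=0.4571360791; c=2·atan2(√a, √(1-a))=1.484963130; dist=6371·c=9460.700 ≈ 9460.7 km; running total=32731.5 km
Leg 3 bearing: y=sinΔλ·cosφ2=0.99443666, x=cosφ1·sinφ2-sinφ1·cosφ2·cosΔλ=-0.06120844; θ=atan2(y, x)=93.5222° ≈ 93.5°
Leg 4: φ1=-0.0902021, φ2=-0.6357711, Δφ=-0.5455690, Δλ=1.8868685 rad; a=sin²(Δφ/2)+cosφ1·cosφ2·sin²(Δλ/2)=0.5977983735; c=2·atan2(√a, √(1-a))=1.767662241; dist=6371·c=11261.776 ≈ 11261.8 km; running total=43993.3 km
Leg 4 bearing: y=sinΔλ·cosφ2=0.76475643, x=cosφ1·sinφ2-sinφ1·cosφ2·cosΔλ=-0.61391328; θ=atan2(y, x)=128.7560° ≈ 128.8°
Leg 5: φ1=-0.6357711, φ2=0.4815957, Δφ=1.1173668, Δλ=-1.3979634 rad; a=sin²(Δφ/2)+cosφ1·cosφ2·sin²(Δλ/2)=0.5762050351; c=2·atan2(√a, √(1-a))=1.723802703; dist=6371·c=10982.347 ≈ 10982.3 km; running total=54975.6 km
Leg 5 bearing: y=sinΔλ·cosφ2=-0.87305306, x=cosφ1·sinφ2-sinφ1·cosφ2·cosΔλ=0.46319491; θ=atan2(y, x)=-62.0520° <0 so +360° → 297.9480° ≈ 297.9°

Leg 1: dist=11485.9 km, bearing=299.8°
Leg 2: dist=11784.9 km, bearing=108.1°
Leg 3: dist=9460.7 km, bearing=93.5°
Leg 4: dist=11261.8 km, bearing=128.8°
Leg 5: dist=10982.3 km, bearing=297.9°
Total: 54975.6 km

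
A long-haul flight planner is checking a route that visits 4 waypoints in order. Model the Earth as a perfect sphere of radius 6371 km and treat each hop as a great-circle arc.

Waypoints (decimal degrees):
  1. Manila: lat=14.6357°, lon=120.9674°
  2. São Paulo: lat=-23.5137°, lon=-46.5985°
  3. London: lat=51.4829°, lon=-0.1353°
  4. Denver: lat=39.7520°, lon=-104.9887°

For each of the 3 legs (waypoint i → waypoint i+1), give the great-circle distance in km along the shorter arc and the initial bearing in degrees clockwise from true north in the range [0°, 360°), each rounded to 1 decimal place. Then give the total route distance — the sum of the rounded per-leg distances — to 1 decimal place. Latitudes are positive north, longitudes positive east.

Leg 1: dist=18379.0 km, bearing=231.0°
Leg 2: dist=9489.8 km, bearing=26.9°
Leg 3: dist=7540.7 km, bearing=306.6°
Total: 35409.5 km

Leg 1: φ1=0.2554412, φ2=-0.4103915, Δφ=-0.6658326, Δλ=-2.9245767 rad; a=sin²(Δφ/2)+cosφ1·cosφ2·sin²(Δλ/2)=0.9836045235; c=2·atan2(√a, √(1-a))=2.884798010; dist=6371·c=18379.048 ≈ 18379.0 km; running total=18379.0 km
Leg 1 bearing: y=sinΔλ·cosφ2=-0.19743769, x=cosφ1·sinφ2-sinφ1·cosφ2·cosΔλ=-0.15976551; θ=atan2(y, x)=-128.9796° <0 so +360° → 231.0204° ≈ 231.0°
Leg 2: φ1=-0.4103915, φ2=0.8985461, Δφ=1.3089376, Δλ=0.8109358 rad; a=sin²(Δφ/2)+cosφ1·cosφ2·sin²(Δλ/2)=0.4594095423; c=2·atan2(√a, √(1-a))=1.489525978; dist=6371·c=9489.770 ≈ 9489.8 km; running total=27868.8 km
Leg 2 bearing: y=sinΔλ·cosφ2=0.45145015, x=cosφ1·sinφ2-sinφ1·cosφ2·cosΔλ=0.88859576; θ=atan2(y, x)=26.9328° ≈ 26.9°
Leg 3: φ1=0.8985461, φ2=0.6938033, Δφ=-0.2047428, Δλ=-1.8300371 rad; a=sin²(Δφ/2)+cosφ1·cosφ2·sin²(Δλ/2)=0.3112007895; c=2·atan2(√a, √(1-a))=1.183594990; dist=6371·c=7540.684 ≈ 7540.7 km; running total=35409.5 km
Leg 3 bearing: y=sinΔλ·cosφ2=-0.74312932, x=cosφ1·sinφ2-sinφ1·cosφ2·cosΔλ=0.55242940; θ=atan2(y, x)=-53.3735° <0 so +360° → 306.6265° ≈ 306.6°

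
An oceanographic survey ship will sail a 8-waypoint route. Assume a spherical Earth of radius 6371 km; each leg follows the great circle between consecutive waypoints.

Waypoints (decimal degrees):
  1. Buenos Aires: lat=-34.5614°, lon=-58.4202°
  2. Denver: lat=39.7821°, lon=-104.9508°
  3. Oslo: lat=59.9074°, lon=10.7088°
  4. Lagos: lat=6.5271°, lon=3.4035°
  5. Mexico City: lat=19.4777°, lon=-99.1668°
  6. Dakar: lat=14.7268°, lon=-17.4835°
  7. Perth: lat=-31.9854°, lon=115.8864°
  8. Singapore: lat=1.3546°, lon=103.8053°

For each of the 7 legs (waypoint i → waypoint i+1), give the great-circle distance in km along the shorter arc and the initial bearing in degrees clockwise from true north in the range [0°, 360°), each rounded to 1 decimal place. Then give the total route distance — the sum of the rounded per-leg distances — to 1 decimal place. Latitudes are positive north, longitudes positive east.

Leg 1: φ1=-0.6032102, φ2=0.6943286, Δφ=1.2975389, Δλ=-0.8121122 rad; a=sin²(Δφ/2)+cosφ1·cosφ2·sin²(Δλ/2)=0.4638019236; c=2·atan2(√a, √(1-a))=1.498336784; dist=6371·c=9545.904 ≈ 9545.9 km; running total=9545.9 km
Leg 1 bearing: y=sinΔλ·cosφ2=-0.55772065, x=cosφ1·sinφ2-sinφ1·cosφ2·cosΔλ=0.82686545; θ=atan2(y, x)=-33.9997° <0 so +360° → 326.0003° ≈ 326.0°
Leg 2: φ1=0.6943286, φ2=1.0455814, Δφ=0.3512527, Δλ=2.0186408 rad; a=sin²(Δφ/2)+cosφ1·cosφ2·sin²(Δλ/2)=0.3066128579; c=2·atan2(√a, √(1-a))=1.173665256; dist=6371·c=7477.421 ≈ 7477.4 km; running total=17023.3 km
Leg 2 bearing: y=sinΔλ·cosφ2=0.45195232, x=cosφ1·sinφ2-sinφ1·cosφ2·cosΔλ=0.80383130; θ=atan2(y, x)=29.3468° ≈ 29.3°
Leg 3: φ1=1.0455814, φ2=0.1139194, Δφ=-0.9316620, Δλ=-0.1275015 rad; a=sin²(Δφ/2)+cosφ1·cosφ2·sin²(Δλ/2)=0.2037713802; c=2·atan2(√a, √(1-a))=0.936690704; dist=6371·c=5967.656 ≈ 5967.7 km; running total=22991.0 km
Leg 3 bearing: y=sinΔλ·cosφ2=-0.12633216, x=cosφ1·sinφ2-sinφ1·cosφ2·cosΔλ=-0.79563472; θ=atan2(y, x)=-170.9778° <0 so +360° → 189.0222° ≈ 189.0°
Leg 4: φ1=0.1139194, φ2=0.3399500, Δφ=0.2260306, Δλ=-1.7901894 rad; a=sin²(Δφ/2)+cosφ1·cosφ2·sin²(Δλ/2)=0.5829745613; c=2·atan2(√a, √(1-a))=1.737516728; dist=6371·c=11069.719 ≈ 11069.7 km; running total=34060.7 km
Leg 4 bearing: y=sinΔλ·cosφ2=-0.92017284, x=cosφ1·sinφ2-sinφ1·cosφ2·cosΔλ=0.35460237; θ=atan2(y, x)=-68.9251° <0 so +360° → 291.0749° ≈ 291.1°
Leg 5: φ1=0.3399500, φ2=0.2570311, Δφ=-0.0829188, Δλ=1.4256425 rad; a=sin²(Δφ/2)+cosφ1·cosφ2·sin²(Δλ/2)=0.3916745548; c=2·atan2(√a, √(1-a))=1.352413759; dist=6371·c=8616.228 ≈ 8616.2 km; running total=42676.9 km
Leg 5 bearing: y=sinΔλ·cosφ2=0.95697810, x=cosφ1·sinφ2-sinφ1·cosφ2·cosΔλ=0.19301636; θ=atan2(y, x)=78.5968° ≈ 78.6°
Leg 6: φ1=0.2570311, φ2=-0.5582505, Δφ=-0.8152817, Δλ=2.3277439 rad; a=sin²(Δφ/2)+cosφ1·cosφ2·sin²(Δλ/2)=0.8489870217; c=2·atan2(√a, √(1-a))=2.343360846; dist=6371·c=14929.552 ≈ 14929.6 km; running total=57606.5 km
Leg 6 bearing: y=sinΔλ·cosφ2=0.61657443, x=cosφ1·sinφ2-sinφ1·cosφ2·cosΔλ=-0.36423647; θ=atan2(y, x)=120.5721° ≈ 120.6°
Leg 7: φ1=-0.5582505, φ2=0.0236422, Δφ=0.5818928, Δλ=-0.2108550 rad; a=sin²(Δφ/2)+cosφ1·cosφ2·sin²(Δλ/2)=0.0916780811; c=2·atan2(√a, √(1-a))=0.615224606; dist=6371·c=3919.596 ≈ 3919.6 km; running total=61526.1 km
Leg 7 bearing: y=sinΔλ·cosφ2=-0.20923752, x=cosφ1·sinφ2-sinφ1·cosφ2·cosΔλ=0.53787778; θ=atan2(y, x)=-21.2563° <0 so +360° → 338.7437° ≈ 338.7°

Leg 1: dist=9545.9 km, bearing=326.0°
Leg 2: dist=7477.4 km, bearing=29.3°
Leg 3: dist=5967.7 km, bearing=189.0°
Leg 4: dist=11069.7 km, bearing=291.1°
Leg 5: dist=8616.2 km, bearing=78.6°
Leg 6: dist=14929.6 km, bearing=120.6°
Leg 7: dist=3919.6 km, bearing=338.7°
Total: 61526.1 km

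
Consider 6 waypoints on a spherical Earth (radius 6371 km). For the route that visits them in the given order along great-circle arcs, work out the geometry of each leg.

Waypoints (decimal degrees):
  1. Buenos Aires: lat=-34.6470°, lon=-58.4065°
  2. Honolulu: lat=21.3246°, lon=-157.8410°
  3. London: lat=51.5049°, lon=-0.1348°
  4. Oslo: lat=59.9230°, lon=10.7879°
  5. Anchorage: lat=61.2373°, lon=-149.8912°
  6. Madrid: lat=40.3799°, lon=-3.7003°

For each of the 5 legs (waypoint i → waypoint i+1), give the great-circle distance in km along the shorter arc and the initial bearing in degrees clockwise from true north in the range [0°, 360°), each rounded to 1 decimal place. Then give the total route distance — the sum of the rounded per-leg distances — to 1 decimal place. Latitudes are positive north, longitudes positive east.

Leg 1: φ1=-0.6047042, φ2=0.3721845, Δφ=0.9768887, Δλ=-1.7354594 rad; a=sin²(Δφ/2)+cosφ1·cosφ2·sin²(Δλ/2)=0.6661810116; c=2·atan2(√a, √(1-a))=1.909603194; dist=6371·c=12166.082 ≈ 12166.1 km; running total=12166.1 km
Leg 1 bearing: y=sinΔλ·cosφ2=-0.91893490, x=cosφ1·sinφ2-sinφ1·cosφ2·cosΔλ=0.21235381; θ=atan2(y, x)=-76.9881° <0 so +360° → 283.0119° ≈ 283.0°
Leg 2: φ1=0.3721845, φ2=0.8989301, Δφ=0.5267456, Δλ=2.7524924 rad; a=sin²(Δφ/2)+cosφ1·cosφ2·sin²(Δλ/2)=0.6259370882; c=2·atan2(√a, √(1-a))=1.825412708; dist=6371·c=11629.704 ≈ 11629.7 km; running total=23795.8 km
Leg 2 bearing: y=sinΔλ·cosφ2=0.23612930, x=cosφ1·sinφ2-sinφ1·cosφ2·cosΔλ=0.93851071; θ=atan2(y, x)=14.1225° ≈ 14.1°
Leg 3: φ1=0.8989301, φ2=1.0458536, Δφ=0.1469236, Δλ=0.1906371 rad; a=sin²(Δφ/2)+cosφ1·cosφ2·sin²(Δλ/2)=0.0082126014; c=2·atan2(√a, √(1-a))=0.181495815; dist=6371·c=1156.310 ≈ 1156.3 km; running total=24952.1 km
Leg 3 bearing: y=sinΔλ·cosφ2=0.09496268, x=cosφ1·sinφ2-sinφ1·cosφ2·cosΔλ=0.15350149; θ=atan2(y, x)=31.7427° ≈ 31.7°
Leg 4: φ1=1.0458536, φ2=1.0687925, Δφ=0.0229389, Δλ=-2.8043793 rad; a=sin²(Δφ/2)+cosφ1·cosφ2·sin²(Δλ/2)=0.2344921137; c=2·atan2(√a, √(1-a))=1.010997464; dist=6371·c=6441.065 ≈ 6441.1 km; running total=31393.2 km
Leg 4 bearing: y=sinΔλ·cosφ2=-0.15920358, x=cosφ1·sinφ2-sinφ1·cosφ2·cosΔλ=0.83227187; θ=atan2(y, x)=-10.8292° <0 so +360° → 349.1708° ≈ 349.2°
Leg 5: φ1=1.0687925, φ2=0.7047622, Δφ=-0.3640303, Δλ=2.5515125 rad; a=sin²(Δφ/2)+cosφ1·cosφ2·sin²(Δλ/2)=0.3683216017; c=2·atan2(√a, √(1-a))=1.304296135; dist=6371·c=8309.671 ≈ 8309.7 km; running total=39702.9 km
Leg 5 bearing: y=sinΔλ·cosφ2=0.42386741, x=cosφ1·sinφ2-sinφ1·cosφ2·cosΔλ=0.86659080; θ=atan2(y, x)=26.0642° ≈ 26.1°

Leg 1: dist=12166.1 km, bearing=283.0°
Leg 2: dist=11629.7 km, bearing=14.1°
Leg 3: dist=1156.3 km, bearing=31.7°
Leg 4: dist=6441.1 km, bearing=349.2°
Leg 5: dist=8309.7 km, bearing=26.1°
Total: 39702.9 km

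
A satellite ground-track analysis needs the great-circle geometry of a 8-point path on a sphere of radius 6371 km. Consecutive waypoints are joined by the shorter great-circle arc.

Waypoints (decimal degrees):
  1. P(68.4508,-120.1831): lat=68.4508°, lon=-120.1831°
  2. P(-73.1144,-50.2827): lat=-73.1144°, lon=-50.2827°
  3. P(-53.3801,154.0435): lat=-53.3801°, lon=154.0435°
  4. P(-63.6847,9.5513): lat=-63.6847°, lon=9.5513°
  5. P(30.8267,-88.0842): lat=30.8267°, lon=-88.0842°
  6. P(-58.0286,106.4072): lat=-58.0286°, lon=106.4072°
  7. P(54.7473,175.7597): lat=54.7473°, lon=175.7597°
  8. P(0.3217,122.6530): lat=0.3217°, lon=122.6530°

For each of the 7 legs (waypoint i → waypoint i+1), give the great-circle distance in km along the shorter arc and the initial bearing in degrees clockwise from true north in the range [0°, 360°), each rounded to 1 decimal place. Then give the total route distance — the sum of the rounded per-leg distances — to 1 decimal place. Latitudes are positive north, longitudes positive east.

Leg 1: dist=16521.0 km, bearing=148.5°
Leg 2: dist=5826.7 km, bearing=198.1°
Leg 3: dist=6641.0 km, bearing=197.3°
Leg 4: dist=13416.6 km, bearing=278.3°
Leg 5: dist=16794.6 km, bearing=195.9°
Leg 6: dist=13988.5 km, bearing=41.8°
Leg 7: dist=7722.1 km, bearing=238.7°
Total: 80910.5 km

Leg 1: φ1=1.1946918, φ2=-1.2760870, Δφ=-2.4707788, Δλ=1.2199921 rad; a=sin²(Δφ/2)+cosφ1·cosφ2·sin²(Δλ/2)=0.9266697289; c=2·atan2(√a, √(1-a))=2.593153769; dist=6371·c=16520.983 ≈ 16521.0 km; running total=16521.0 km
Leg 1 bearing: y=sinΔλ·cosφ2=0.27277162, x=cosφ1·sinφ2-sinφ1·cosφ2·cosΔλ=-0.44430554; θ=atan2(y, x)=148.4531° ≈ 148.5°
Leg 2: φ1=-1.2760870, φ2=-0.9316585, Δφ=0.3444285, Δλ=3.5661649 rad; a=sin²(Δφ/2)+cosφ1·cosφ2·sin²(Δλ/2)=0.1949356807; c=2·atan2(√a, √(1-a))=0.914573386; dist=6371·c=5826.747 ≈ 5826.7 km; running total=22347.7 km
Leg 2 bearing: y=sinΔλ·cosφ2=-0.24571840, x=cosφ1·sinφ2-sinφ1·cosφ2·cosΔλ=-0.75323669; θ=atan2(y, x)=-161.9328° <0 so +360° → 198.0672° ≈ 198.1°
Leg 3: φ1=-0.9316585, φ2=-1.1115077, Δφ=-0.1798492, Δλ=-2.5218646 rad; a=sin²(Δφ/2)+cosφ1·cosφ2·sin²(Δλ/2)=0.2479132797; c=2·atan2(√a, √(1-a))=1.042371736; dist=6371·c=6640.950 ≈ 6641.0 km; running total=28988.7 km
Leg 3 bearing: y=sinΔλ·cosφ2=-0.25748089, x=cosφ1·sinφ2-sinφ1·cosφ2·cosΔλ=-0.82432562; θ=atan2(y, x)=-162.6536° <0 so +360° → 197.3464° ≈ 197.3°
Leg 4: φ1=-1.1115077, φ2=0.5380274, Δφ=1.6495351, Δλ=-1.7040609 rad; a=sin²(Δφ/2)+cosφ1·cosφ2·sin²(Δλ/2)=0.7549593993; c=2·atan2(√a, √(1-a))=2.105886719; dist=6371·c=13416.604 ≈ 13416.6 km; running total=42405.3 km
Leg 4 bearing: y=sinΔλ·cosφ2=-0.85110726, x=cosφ1·sinφ2-sinφ1·cosφ2·cosΔλ=0.12489698; θ=atan2(y, x)=-81.6516° <0 so +360° → 278.3484° ≈ 278.3°
Leg 5: φ1=0.5380274, φ2=-1.0127901, Δφ=-1.5508175, Δλ=3.3945153 rad; a=sin²(Δφ/2)+cosφ1·cosφ2·sin²(Δλ/2)=0.9374676848; c=2·atan2(√a, √(1-a))=2.636098660; dist=6371·c=16794.585 ≈ 16794.6 km; running total=59199.9 km
Leg 5 bearing: y=sinΔλ·cosφ2=-0.13249823, x=cosφ1·sinφ2-sinφ1·cosφ2·cosΔλ=-0.46575993; θ=atan2(y, x)=-164.1201° <0 so +360° → 195.8799° ≈ 195.9°
Leg 6: φ1=-1.0127901, φ2=0.9555206, Δφ=1.9683108, Δλ=1.2104295 rad; a=sin²(Δφ/2)+cosφ1·cosφ2·sin²(Δλ/2)=0.7924892369; c=2·atan2(√a, √(1-a))=2.195649843; dist=6371·c=13988.485 ≈ 13988.5 km; running total=73188.4 km
Leg 6 bearing: y=sinΔλ·cosφ2=0.54010974, x=cosφ1·sinφ2-sinφ1·cosφ2·cosΔλ=0.60504682; θ=atan2(y, x)=41.7545° ≈ 41.8°
Leg 7: φ1=0.9555206, φ2=0.0056147, Δφ=-0.9499059, Δλ=-0.9268868 rad; a=sin²(Δφ/2)+cosφ1·cosφ2·sin²(Δλ/2)=0.3244608235; c=2·atan2(√a, √(1-a))=1.212073811; dist=6371·c=7722.122 ≈ 7722.1 km; running total=80910.5 km
Leg 7 bearing: y=sinΔλ·cosφ2=-0.79974226, x=cosφ1·sinφ2-sinφ1·cosφ2·cosΔλ=-0.48698697; θ=atan2(y, x)=-121.3385° <0 so +360° → 238.6615° ≈ 238.7°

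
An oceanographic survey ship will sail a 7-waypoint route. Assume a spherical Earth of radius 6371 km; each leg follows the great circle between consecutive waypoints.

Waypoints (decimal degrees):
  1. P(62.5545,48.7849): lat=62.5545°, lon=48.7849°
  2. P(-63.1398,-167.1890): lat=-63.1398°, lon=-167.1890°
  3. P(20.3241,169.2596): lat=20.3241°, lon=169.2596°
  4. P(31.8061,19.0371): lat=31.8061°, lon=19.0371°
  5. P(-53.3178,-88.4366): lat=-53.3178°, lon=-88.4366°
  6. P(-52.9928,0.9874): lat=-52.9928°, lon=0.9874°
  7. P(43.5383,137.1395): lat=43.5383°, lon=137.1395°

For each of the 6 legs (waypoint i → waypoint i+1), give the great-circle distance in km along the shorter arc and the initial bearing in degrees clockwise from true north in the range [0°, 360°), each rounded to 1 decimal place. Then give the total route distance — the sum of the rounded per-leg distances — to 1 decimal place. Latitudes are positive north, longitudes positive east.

Leg 1: φ1=1.0917820, φ2=-1.1019974, Δφ=-2.1937794, Δλ=-3.7694557 rad; a=sin²(Δφ/2)+cosφ1·cosφ2·sin²(Δλ/2)=0.9801162779; c=2·atan2(√a, √(1-a))=2.858630287; dist=6371·c=18212.334 ≈ 18212.3 km; running total=18212.3 km
Leg 1 bearing: y=sinΔλ·cosφ2=0.26540373, x=cosφ1·sinφ2-sinφ1·cosφ2·cosΔλ=-0.08668506; θ=atan2(y, x)=108.0879° ≈ 108.1°
Leg 2: φ1=-1.1019974, φ2=0.3547225, Δφ=1.4567199, Δλ=5.8721358 rad; a=sin²(Δφ/2)+cosφ1·cosφ2·sin²(Δλ/2)=0.4607315163; c=2·atan2(√a, √(1-a))=1.492178398; dist=6371·c=9506.669 ≈ 9506.7 km; running total=27719.0 km
Leg 2 bearing: y=sinΔλ·cosφ2=-0.37469544, x=cosφ1·sinφ2-sinφ1·cosφ2·cosΔλ=0.92381560; θ=atan2(y, x)=-22.0773° <0 so +360° → 337.9227° ≈ 337.9°
Leg 3: φ1=0.3547225, φ2=0.5551212, Δφ=0.2003987, Δλ=-2.6218772 rad; a=sin²(Δφ/2)+cosφ1·cosφ2·sin²(Δλ/2)=0.7543216141; c=2·atan2(√a, √(1-a))=2.104404531; dist=6371·c=13407.161 ≈ 13407.2 km; running total=41126.2 km
Leg 3 bearing: y=sinΔλ·cosφ2=-0.42205702, x=cosφ1·sinφ2-sinφ1·cosφ2·cosΔλ=0.75043317; θ=atan2(y, x)=-29.3542° <0 so +360° → 330.6458° ≈ 330.6°
Leg 4: φ1=0.5551212, φ2=-0.9305712, Δφ=-1.4856923, Δλ=-1.8757699 rad; a=sin²(Δφ/2)+cosφ1·cosφ2·sin²(Δλ/2)=0.7875541772; c=2·atan2(√a, √(1-a))=2.183532919; dist=6371·c=13911.288 ≈ 13911.3 km; running total=55037.5 km
Leg 4 bearing: y=sinΔλ·cosφ2=-0.56981004, x=cosφ1·sinφ2-sinφ1·cosφ2·cosΔλ=-0.58699821; θ=atan2(y, x)=-135.8513° <0 so +360° → 224.1487° ≈ 224.1°
Leg 5: φ1=-0.9305712, φ2=-0.9248988, Δφ=0.0056723, Δλ=1.5607432 rad; a=sin²(Δφ/2)+cosφ1·cosφ2·sin²(Δλ/2)=0.1779855891; c=2·atan2(√a, √(1-a))=0.871043235; dist=6371·c=5549.416 ≈ 5549.4 km; running total=60586.9 km
Leg 5 bearing: y=sinΔλ·cosφ2=0.60188496, x=cosφ1·sinφ2-sinφ1·cosφ2·cosΔλ=-0.47218785; θ=atan2(y, x)=128.1147° ≈ 128.1°
Leg 6: φ1=-0.9248988, φ2=0.7598867, Δφ=1.6847855, Δλ=2.3763024 rad; a=sin²(Δφ/2)+cosφ1·cosφ2·sin²(Δλ/2)=0.9323787398; c=2·atan2(√a, √(1-a))=2.615463572; dist=6371·c=16663.118 ≈ 16663.1 km; running total=77250.0 km
Leg 6 bearing: y=sinΔλ·cosφ2=0.50218156, x=cosφ1·sinφ2-sinφ1·cosφ2·cosΔλ=-0.00285974; θ=atan2(y, x)=90.3263° ≈ 90.3°

Leg 1: dist=18212.3 km, bearing=108.1°
Leg 2: dist=9506.7 km, bearing=337.9°
Leg 3: dist=13407.2 km, bearing=330.6°
Leg 4: dist=13911.3 km, bearing=224.1°
Leg 5: dist=5549.4 km, bearing=128.1°
Leg 6: dist=16663.1 km, bearing=90.3°
Total: 77250.0 km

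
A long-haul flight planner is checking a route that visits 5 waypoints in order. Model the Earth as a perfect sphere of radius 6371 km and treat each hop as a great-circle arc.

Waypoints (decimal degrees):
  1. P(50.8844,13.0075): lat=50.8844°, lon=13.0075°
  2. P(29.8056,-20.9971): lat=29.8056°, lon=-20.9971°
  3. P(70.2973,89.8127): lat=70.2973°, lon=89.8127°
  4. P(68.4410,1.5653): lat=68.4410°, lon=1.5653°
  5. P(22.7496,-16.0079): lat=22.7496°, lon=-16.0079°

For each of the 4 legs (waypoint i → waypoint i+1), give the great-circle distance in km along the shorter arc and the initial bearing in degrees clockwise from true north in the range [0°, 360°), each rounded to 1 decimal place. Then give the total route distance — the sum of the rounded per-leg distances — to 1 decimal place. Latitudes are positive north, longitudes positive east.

Leg 1: φ1=0.8881003, φ2=0.5202059, Δφ=-0.3678945, Δλ=-0.5934922 rad; a=sin²(Δφ/2)+cosφ1·cosφ2·sin²(Δλ/2)=0.0802640501; c=2·atan2(√a, √(1-a))=0.574485674; dist=6371·c=3660.048 ≈ 3660.0 km; running total=3660.0 km
Leg 1 bearing: y=sinΔλ·cosφ2=-0.48527887, x=cosφ1·sinφ2-sinφ1·cosφ2·cosΔλ=-0.24452269; θ=atan2(y, x)=-116.7427° <0 so +360° → 243.2573° ≈ 243.3°
Leg 2: φ1=0.5202059, φ2=1.2269193, Δφ=0.7067135, Δλ=1.9339959 rad; a=sin²(Δφ/2)+cosφ1·cosφ2·sin²(Δλ/2)=0.3179860431; c=2·atan2(√a, √(1-a))=1.198207433; dist=6371·c=7633.780 ≈ 7633.8 km; running total=11293.8 km
Leg 2 bearing: y=sinΔλ·cosφ2=0.31514629, x=cosφ1·sinφ2-sinφ1·cosφ2·cosΔλ=0.87645108; θ=atan2(y, x)=19.7771° ≈ 19.8°
Leg 3: φ1=1.2269193, φ2=1.1945208, Δφ=-0.0323985, Δλ=-1.5402077 rad; a=sin²(Δφ/2)+cosφ1·cosφ2·sin²(Δλ/2)=0.0603104671; c=2·atan2(√a, √(1-a))=0.496239850; dist=6371·c=3161.544 ≈ 3161.5 km; running total=14455.3 km
Leg 3 bearing: y=sinΔλ·cosφ2=-0.36728723, x=cosφ1·sinφ2-sinφ1·cosφ2·cosΔλ=0.30297285; θ=atan2(y, x)=-50.4810° <0 so +360° → 309.5190° ≈ 309.5°
Leg 4: φ1=1.1945208, φ2=0.3970554, Δφ=-0.7974654, Δλ=-0.3067102 rad; a=sin²(Δφ/2)+cosφ1·cosφ2·sin²(Δλ/2)=0.1586458925; c=2·atan2(√a, √(1-a))=0.819333705; dist=6371·c=5219.975 ≈ 5220.0 km; running total=19675.3 km
Leg 4 bearing: y=sinΔλ·cosφ2=-0.27843543, x=cosφ1·sinφ2-sinφ1·cosφ2·cosΔλ=-0.67556140; θ=atan2(y, x)=-157.6008° <0 so +360° → 202.3992° ≈ 202.4°

Leg 1: dist=3660.0 km, bearing=243.3°
Leg 2: dist=7633.8 km, bearing=19.8°
Leg 3: dist=3161.5 km, bearing=309.5°
Leg 4: dist=5220.0 km, bearing=202.4°
Total: 19675.3 km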